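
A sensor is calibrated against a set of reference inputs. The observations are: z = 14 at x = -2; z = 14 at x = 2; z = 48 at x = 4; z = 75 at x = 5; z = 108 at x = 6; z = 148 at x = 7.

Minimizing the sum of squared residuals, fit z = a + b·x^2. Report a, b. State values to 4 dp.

With design matrix M, MᵀM = [[6, 134]; [134, 4610]] and Mᵀz = [407, 13895]ᵀ.
Eliminating b: 4610·(row 1) − 134·(row 2) gives 9704·a = 4610·407 − 134·13895 = 14340, so a = 3585/2426.
Then b = (13895 − 134·(3585/2426))/4610 = 3604/1213.

a = 1.4777, b = 2.9711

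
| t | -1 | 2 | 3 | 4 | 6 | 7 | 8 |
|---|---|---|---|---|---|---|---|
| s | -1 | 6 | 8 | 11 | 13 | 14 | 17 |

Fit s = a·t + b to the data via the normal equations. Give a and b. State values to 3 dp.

a = 1.891, b = 1.881

XᵀX·[a, b]ᵀ = Xᵀs reads: 179·a + 29·b = 393;  29·a + 7·b = 68.
Eliminating b: 7·(row 1) − 29·(row 2) gives 412·a = 7·393 − 29·68 = 779, so a = 779/412.
Then b = (68 − 29·(779/412))/7 = 775/412.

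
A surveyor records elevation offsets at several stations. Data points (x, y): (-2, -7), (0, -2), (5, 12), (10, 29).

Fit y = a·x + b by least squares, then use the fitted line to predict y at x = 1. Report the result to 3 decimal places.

Forming MᵀM = [[129, 13]; [13, 4]] and Mᵀy = [364, 32]ᵀ gives MᵀM·[a, b]ᵀ = Mᵀy.
Eliminating b: 4·(row 1) − 13·(row 2) gives 347·a = 4·364 − 13·32 = 1040, so a = 1040/347.
Then b = (32 − 13·(1040/347))/4 = -604/347.
At x = 1: ŷ = (1040/347)·(1) + (-604/347)·(1) = 436/347.

ŷ = 1.256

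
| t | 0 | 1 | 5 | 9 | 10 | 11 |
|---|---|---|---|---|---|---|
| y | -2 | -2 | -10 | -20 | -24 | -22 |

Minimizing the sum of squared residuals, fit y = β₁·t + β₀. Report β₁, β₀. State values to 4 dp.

β₁ = -2.0893, β₀ = -0.7976

XᵀX·[β₁, β₀]ᵀ = Xᵀy reads: 328·β₁ + 36·β₀ = -714;  36·β₁ + 6·β₀ = -80.
(Σt·t = 328, Σt = 36, Σ1 = 6, Σt·y = -714, Σy = -80.)
Determinant 328·6 − 36² = 672.
β₁ = ((-714)·6 − 36·(-80))/672 = -117/56; β₀ = (328·(-80) − 36·(-714))/672 = -67/84.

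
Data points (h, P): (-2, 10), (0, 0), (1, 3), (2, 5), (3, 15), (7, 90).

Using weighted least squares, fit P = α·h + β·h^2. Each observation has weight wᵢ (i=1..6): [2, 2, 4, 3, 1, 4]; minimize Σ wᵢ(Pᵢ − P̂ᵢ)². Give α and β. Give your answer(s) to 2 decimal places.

α = -0.89, β = 1.96

Setting ∂/∂α … = 0 gives: 229·α + 1411·β = 2567;  1411·α + 9769·β = 17927.
Determinant 229·9769 − 1411² = 246180.
α = (2567·9769 − 1411·17927)/246180 = -36329/41030; β = (229·17927 − 1411·2567)/246180 = 80541/41030.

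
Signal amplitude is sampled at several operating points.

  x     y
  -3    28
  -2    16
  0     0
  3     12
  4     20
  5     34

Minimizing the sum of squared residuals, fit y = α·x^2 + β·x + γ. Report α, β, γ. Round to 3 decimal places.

Entries of MᵀM: Σx^2·x^2 = 1059, Σx^2·x = 181, Σx^2 = 63, Σx·x = 63, Σx = 7, Σ1 = 6.
Moment sums: Σx^2·y = 1594, Σx·y = 170, Σy = 110.
MᵀM·[α, β, γ]ᵀ = Mᵀy becomes [[1059, 181, 63]; [181, 63, 7]; [63, 7, 6]]·[α, β, γ]ᵀ = [1594, 170, 110]ᵀ.
Inverting the 3×3 Gram matrix, [α, β, γ]ᵀ = [29389/15360, -3063/1024, 13309/7680]ᵀ.

α = 1.913, β = -2.991, γ = 1.733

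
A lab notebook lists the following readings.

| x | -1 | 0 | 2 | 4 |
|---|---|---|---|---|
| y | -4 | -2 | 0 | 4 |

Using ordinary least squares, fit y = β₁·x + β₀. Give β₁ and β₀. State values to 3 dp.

β₁ = 1.525, β₀ = -2.407

Sums needed: Σx·x = 21, Σx = 5, Σ1 = 4.
Right-hand side: Σx·y = 20, Σy = -2.
So AᵀA·[β₁, β₀]ᵀ = Aᵀy: [[21, 5]; [5, 4]]·[β₁, β₀]ᵀ = [20, -2]ᵀ.
Eliminating β₀: 4·(row 1) − 5·(row 2) gives 59·β₁ = 4·20 − 5·(-2) = 90, so β₁ = 90/59.
Then β₀ = ((-2) − 5·(90/59))/4 = -142/59.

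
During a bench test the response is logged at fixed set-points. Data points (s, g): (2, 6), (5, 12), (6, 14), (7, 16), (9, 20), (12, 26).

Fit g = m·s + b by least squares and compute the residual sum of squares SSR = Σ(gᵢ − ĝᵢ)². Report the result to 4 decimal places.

MᵀM·[m, b]ᵀ = Mᵀg reads: 339·m + 41·b = 760;  41·m + 6·b = 94.
Determinant 339·6 − 41² = 353.
m = (760·6 − 41·94)/353 = 2; b = (339·94 − 41·760)/353 = 2.
Residuals: 0, 0, 0, 0, 0, 0; SSR = 0.

SSR = 0.0000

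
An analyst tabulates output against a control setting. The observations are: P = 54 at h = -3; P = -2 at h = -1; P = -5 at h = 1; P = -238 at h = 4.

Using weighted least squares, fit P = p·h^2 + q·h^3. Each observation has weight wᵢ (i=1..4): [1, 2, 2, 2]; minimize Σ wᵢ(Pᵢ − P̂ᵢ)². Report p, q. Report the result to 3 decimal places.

p = -2.961, q = -2.979

From the data, Σwᵢ·h^2·h^2 = 597, Σwᵢ·h^2·h^3 = 1805, Σwᵢ·h^3·h^3 = 8925.
Moment sums: Σwᵢ·h^2·P = -7144, Σwᵢ·h^3·P = -31928.
Normal equations: [[597, 1805]; [1805, 8925]]·[p, q]ᵀ = [-7144, -31928]ᵀ.
Δ = 597·8925 − 1805² = 2070200.
p = ((-7144)·8925 − 1805·(-31928))/2070200 = -153254/51755; q = (597·(-31928) − 1805·(-7144))/2070200 = -770762/258775.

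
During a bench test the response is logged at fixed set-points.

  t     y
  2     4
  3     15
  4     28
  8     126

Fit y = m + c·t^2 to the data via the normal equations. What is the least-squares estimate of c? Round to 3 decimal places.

MᵀM·[m, c]ᵀ = Mᵀy reads: 4·m + 93·c = 173;  93·m + 4449·c = 8663.
(Σ1 = 4, Σt^2 = 93, Σt^2·t^2 = 4449, Σy = 173, Σt^2·y = 8663.)
Eliminating c: 4449·(row 1) − 93·(row 2) gives 9147·m = 4449·173 − 93·8663 = -35982, so m = -11994/3049.
Then c = (8663 − 93·(-11994/3049))/4449 = 18563/9147.

c = 2.029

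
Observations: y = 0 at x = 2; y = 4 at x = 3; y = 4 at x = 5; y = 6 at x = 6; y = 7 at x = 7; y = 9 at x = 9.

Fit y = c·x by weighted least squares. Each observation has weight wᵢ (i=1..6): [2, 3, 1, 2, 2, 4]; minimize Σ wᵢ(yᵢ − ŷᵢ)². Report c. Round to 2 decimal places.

Compute the Gram sums: Σwᵢ·x·x = 554.
And Σwᵢ·x·y = 550.
So AᵀWA·[c]ᵀ = AᵀWy: [[554]]·[c]ᵀ = [550]ᵀ.
Hence c = 550 / 554 ≈ 0.99278.

c = 0.99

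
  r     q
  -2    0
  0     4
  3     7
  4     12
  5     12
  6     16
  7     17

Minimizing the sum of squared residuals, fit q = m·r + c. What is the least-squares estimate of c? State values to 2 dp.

Setting ∂/∂m … = 0 gives: 139·m + 23·c = 344;  23·m + 7·c = 68.
(Σr·r = 139, Σr = 23, Σ1 = 7, Σr·q = 344, Σq = 68.)
Eliminating c: 7·(row 1) − 23·(row 2) gives 444·m = 7·344 − 23·68 = 844, so m = 211/111.
Then c = (68 − 23·(211/111))/7 = 385/111.

c = 3.47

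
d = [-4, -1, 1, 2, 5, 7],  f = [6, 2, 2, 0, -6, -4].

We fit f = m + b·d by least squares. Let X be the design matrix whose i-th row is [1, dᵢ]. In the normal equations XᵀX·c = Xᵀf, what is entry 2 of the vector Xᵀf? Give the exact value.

Entry 2 ↔ basis d, so (Xᵀf)_{2} = Σᵢ (d)·fᵢ = (-4)·(6) + (-1)·(2) + (1)·(2) + (2)·(0) + (5)·(-6) + (7)·(-4) = -82.

-82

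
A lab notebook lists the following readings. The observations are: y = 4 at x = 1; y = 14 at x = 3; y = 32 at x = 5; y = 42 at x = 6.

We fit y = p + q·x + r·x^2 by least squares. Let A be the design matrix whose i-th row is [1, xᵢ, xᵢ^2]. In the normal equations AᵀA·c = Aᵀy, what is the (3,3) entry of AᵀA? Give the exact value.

Row 3 ↔ basis x^2, column 3 ↔ basis x^2, so (AᵀA)_{3,3} = Σᵢ (x^2)·(x^2) = (1)·(1) + (9)·(9) + (25)·(25) + (36)·(36) = 2003.

2003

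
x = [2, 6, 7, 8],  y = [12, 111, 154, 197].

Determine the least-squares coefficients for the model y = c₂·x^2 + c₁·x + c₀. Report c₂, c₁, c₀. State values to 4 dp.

c₂ = 2.9540, c₁ = 1.4418, c₀ = -2.7805

The normal equations are: 7809·c₂ + 1079·c₁ + 153·c₀ = 24198;  1079·c₂ + 153·c₁ + 23·c₀ = 3344;  153·c₂ + 23·c₁ + 4·c₀ = 474.
(Σx^2·x^2 = 7809, Σx^2·x = 1079, Σx^2 = 153, Σx·x = 153, Σx = 23, Σ1 = 4, Σx^2·y = 24198, Σx·y = 3344, Σy = 474.)
Inverting the 3×3 Gram matrix, [c₂, c₁, c₀]ᵀ = [5329/1804, 2601/1804, -114/41]ᵀ.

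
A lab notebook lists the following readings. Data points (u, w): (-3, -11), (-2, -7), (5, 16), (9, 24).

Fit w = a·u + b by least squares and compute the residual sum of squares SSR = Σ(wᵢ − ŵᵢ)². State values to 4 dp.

Normal-equation sums: Σu·u = 119, Σu = 9, Σ1 = 4.
Right-hand side: Σu·w = 343, Σw = 22.
det = 119·4 − 9² = 395.
a = (343·4 − 9·22)/395 = 1174/395; b = (119·22 − 9·343)/395 = -469/395.
Residuals: -354/395, 52/395, 919/395, -617/395; SSR = 3426/395.

SSR = 8.6734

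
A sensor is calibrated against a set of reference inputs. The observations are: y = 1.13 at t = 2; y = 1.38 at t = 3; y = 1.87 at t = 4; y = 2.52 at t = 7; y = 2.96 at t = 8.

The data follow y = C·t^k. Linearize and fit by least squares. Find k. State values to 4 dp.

Taking logs, ln y = k·ln t + ln C, so regress ln y on ln t.
AᵀA = [[11.7199, 7.2034]; [7.2034, 5]], rhs = [5.3614, 3.0797]ᵀ  (here Σln t = 7.2034, Σ(ln t)² = 11.7199, Σln y = 3.0797, Σln t·ln y = 5.3614).
Solving (det = 6.7102): k = 0.68892, ln C = -0.37657.

k = 0.6889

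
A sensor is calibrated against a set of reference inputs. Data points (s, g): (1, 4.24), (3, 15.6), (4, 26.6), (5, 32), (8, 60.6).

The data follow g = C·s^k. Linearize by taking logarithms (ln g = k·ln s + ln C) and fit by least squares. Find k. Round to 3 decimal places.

k = 1.283

Taking logs, ln g = k·ln s + ln C, so regress ln g on ln s.
AᵀA = [[10.0431, 6.1738]; [6.1738, 5]], rhs = [21.6790, 15.0428]ᵀ  (here Σln s = 6.1738, Σ(ln s)² = 10.0431, Σln g = 15.0428, Σln s·ln g = 21.6790).
Δ = 10.0431·5 − (6.1738)² = 12.1000; k = (21.6790·5 − 6.1738·15.0428)/12.1000 = 1.28299, ln C = (10.0431·15.0428 − 6.1738·21.6790)/12.1000 = 1.42437.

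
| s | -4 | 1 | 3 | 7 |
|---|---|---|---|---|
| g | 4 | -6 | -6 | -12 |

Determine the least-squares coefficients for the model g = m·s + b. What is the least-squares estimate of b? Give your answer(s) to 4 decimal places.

b = -2.5179

Entries of XᵀX: Σs·s = 75, Σs = 7, Σ1 = 4.
Right-hand side: Σs·g = -124, Σg = -20.
XᵀX·[m, b]ᵀ = Xᵀg becomes [[75, 7]; [7, 4]]·[m, b]ᵀ = [-124, -20]ᵀ.
Δ = 75·4 − 7² = 251.
m = ((-124)·4 − 7·(-20))/251 = -356/251; b = (75·(-20) − 7·(-124))/251 = -632/251.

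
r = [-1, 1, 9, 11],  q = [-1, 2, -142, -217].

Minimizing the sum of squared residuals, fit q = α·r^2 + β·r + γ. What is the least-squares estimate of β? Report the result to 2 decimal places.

Normal-equation sums: Σr^2·r^2 = 21204, Σr^2·r = 2060, Σr^2 = 204, Σr·r = 204, Σr = 20, Σ1 = 4.
And Σr^2·q = -37758, Σr·q = -3662, Σq = -358.
Normal equations: [[21204, 2060, 204]; [2060, 204, 20]; [204, 20, 4]]·[α, β, γ]ᵀ = [-37758, -3662, -358]ᵀ.
Inverting the 3×3 Gram matrix, [α, β, γ]ᵀ = [-39/20, 3/2, 49/20]ᵀ.

β = 1.50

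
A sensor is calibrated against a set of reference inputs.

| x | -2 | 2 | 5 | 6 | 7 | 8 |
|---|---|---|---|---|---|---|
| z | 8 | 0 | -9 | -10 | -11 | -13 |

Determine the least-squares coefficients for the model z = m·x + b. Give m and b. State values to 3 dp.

The normal system MᵀM·[m, b]ᵀ = Mᵀz is [[182, 26]; [26, 6]]·[m, b]ᵀ = [-302, -35]ᵀ.
Eliminating b: 6·(row 1) − 26·(row 2) gives 416·m = 6·(-302) − 26·(-35) = -902, so m = -451/208.
Then b = ((-35) − 26·(-451/208))/6 = 57/16.

m = -2.168, b = 3.563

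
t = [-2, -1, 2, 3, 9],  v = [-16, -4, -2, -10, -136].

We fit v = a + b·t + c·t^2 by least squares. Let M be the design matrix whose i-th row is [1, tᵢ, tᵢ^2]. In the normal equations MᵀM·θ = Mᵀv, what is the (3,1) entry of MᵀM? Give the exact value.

Row 3 ↔ basis t^2, column 1 ↔ basis 1, so (MᵀM)_{3,1} = Σᵢ t^2 = (4)·(1) + (1)·(1) + (4)·(1) + (9)·(1) + (81)·(1) = 99.

99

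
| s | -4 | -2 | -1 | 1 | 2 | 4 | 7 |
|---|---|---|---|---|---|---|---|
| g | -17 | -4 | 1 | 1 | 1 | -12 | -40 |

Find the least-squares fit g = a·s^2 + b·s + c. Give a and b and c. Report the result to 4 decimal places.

Compute the Gram sums: Σs^2·s^2 = 2947, Σs^2·s = 343, Σs^2 = 91, Σs·s = 91, Σs = 7, Σ1 = 7.
And Σs^2·g = -2434, Σs·g = -250, Σg = -70.
So XᵀX·[a, b, c]ᵀ = Xᵀg: [[2947, 343, 91]; [343, 91, 7]; [91, 7, 7]]·[a, b, c]ᵀ = [-2434, -250, -70]ᵀ.
Inverting the 3×3 Gram matrix, [a, b, c]ᵀ = [-41/42, 11/14, 40/21]ᵀ.

a = -0.9762, b = 0.7857, c = 1.9048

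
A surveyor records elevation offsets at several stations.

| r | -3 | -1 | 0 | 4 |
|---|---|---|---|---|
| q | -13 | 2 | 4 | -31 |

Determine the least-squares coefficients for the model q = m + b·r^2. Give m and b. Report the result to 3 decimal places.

m = 4.500, b = -2.154

Setting ∂/∂m … = 0 gives: 4·m + 26·b = -38;  26·m + 338·b = -611.
Determinant 4·338 − 26² = 676.
m = ((-38)·338 − 26·(-611))/676 = 9/2; b = (4·(-611) − 26·(-38))/676 = -28/13.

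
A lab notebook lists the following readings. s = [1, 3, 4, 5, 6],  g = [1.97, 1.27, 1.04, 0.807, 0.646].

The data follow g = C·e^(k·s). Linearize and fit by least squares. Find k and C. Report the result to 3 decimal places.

k = -0.223, C = 2.480

Taking logs, ln g = k·s + ln C, so regress ln g on s.
AᵀA = [[87.0000, 19.0000]; [19.0000, 5]], rhs = [-2.1419, 0.3049]ᵀ  (here Σs = 19.0000, Σ(s)² = 87.0000, Σln g = 0.3049, Σs·ln g = -2.1419).
Δ = 87.0000·5 − (19.0000)² = 74.0000; k = (-2.1419·5 − 19.0000·0.3049)/74.0000 = -0.22301, ln C = (87.0000·0.3049 − 19.0000·-2.1419)/74.0000 = 0.90840, so C = exp(0.90840) = 2.48035.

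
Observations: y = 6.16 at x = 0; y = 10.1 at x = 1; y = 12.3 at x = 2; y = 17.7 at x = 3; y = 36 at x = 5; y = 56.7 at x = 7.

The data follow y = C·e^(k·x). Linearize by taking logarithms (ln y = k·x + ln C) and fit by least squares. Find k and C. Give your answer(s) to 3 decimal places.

k = 0.316, C = 6.747

With ln yᵢ as the transformed response and xᵢ as the regressor:
AᵀA = [[88.0000, 18.0000]; [18.0000, 6]], rhs = [62.1344, 17.1351]ᵀ  (here Σx = 18.0000, Σ(x)² = 88.0000, Σln y = 17.1351, Σx·ln y = 62.1344).
Δ = 88.0000·6 − (18.0000)² = 204.0000; k = (62.1344·6 − 18.0000·17.1351)/204.0000 = 0.31557, ln C = (88.0000·17.1351 − 18.0000·62.1344)/204.0000 = 1.90915, so C = exp(1.90915) = 6.74734.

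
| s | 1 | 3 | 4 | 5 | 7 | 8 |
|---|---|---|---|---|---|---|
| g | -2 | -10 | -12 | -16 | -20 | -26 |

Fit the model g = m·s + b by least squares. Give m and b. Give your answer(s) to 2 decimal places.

m = -3.20, b = 0.60

MᵀM·[m, b]ᵀ = Mᵀg reads: 164·m + 28·b = -508;  28·m + 6·b = -86.
(Σs·s = 164, Σs = 28, Σ1 = 6, Σs·g = -508, Σg = -86.)
Determinant 164·6 − 28² = 200.
m = ((-508)·6 − 28·(-86))/200 = -16/5; b = (164·(-86) − 28·(-508))/200 = 3/5.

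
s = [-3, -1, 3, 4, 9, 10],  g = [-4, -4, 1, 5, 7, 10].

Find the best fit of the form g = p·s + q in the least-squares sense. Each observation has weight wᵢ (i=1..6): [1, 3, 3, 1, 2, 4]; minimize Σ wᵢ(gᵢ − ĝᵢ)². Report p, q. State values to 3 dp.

p = 1.159, q = -2.097

Entries of AᵀWA: Σwᵢ·s·s = 617, Σwᵢ·s = 65, Σwᵢ·1 = 14.
Right-hand side: Σwᵢ·s·g = 579, Σwᵢ·g = 46.
Δ = 617·14 − 65² = 4413.
p = (579·14 − 65·46)/4413 = 5116/4413; q = (617·46 − 65·579)/4413 = -9253/4413.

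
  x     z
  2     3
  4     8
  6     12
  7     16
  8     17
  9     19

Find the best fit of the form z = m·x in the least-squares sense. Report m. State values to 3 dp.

m = 2.116

Setting ∂/∂m … = 0 gives: 250·m = 529.
m = 529/250 = 2.116.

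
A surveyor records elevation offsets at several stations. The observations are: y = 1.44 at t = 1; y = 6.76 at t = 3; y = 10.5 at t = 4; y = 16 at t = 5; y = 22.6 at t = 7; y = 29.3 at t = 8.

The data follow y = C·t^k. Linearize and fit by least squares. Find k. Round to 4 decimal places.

k = 1.4458

With ln yᵢ as the transformed response and ln tᵢ as the regressor:
Σln t = 8.1197, Σ(ln t)² = 13.8297, Σln y = 13.8952, Σln t·ln y = 22.9122.
Equations: 13.8297·k + 8.1197·ln C = 22.9122;  8.1197·k + 6·ln C = 13.8952.
Slope k = (n·Σln t·ln y − Σln t·Σln y)/(n·Σ(ln t)² − (Σln t)²) = (6·22.9122 − 8.1197·13.8952)/17.0487 = 1.44579; ln C = (Σln y − k·Σln t)/n = 0.35930.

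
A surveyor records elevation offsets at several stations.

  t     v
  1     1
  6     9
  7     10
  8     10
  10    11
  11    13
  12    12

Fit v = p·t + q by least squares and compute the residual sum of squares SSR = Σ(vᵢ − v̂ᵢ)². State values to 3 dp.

Forming MᵀM = [[515, 55]; [55, 7]] and Mᵀv = [602, 66]ᵀ gives MᵀM·[p, q]ᵀ = Mᵀv.
Δ = 515·7 − 55² = 580.
p = (602·7 − 55·66)/580 = 146/145; q = (515·66 − 55·602)/580 = 44/29.
Residuals: -221/145, 209/145, 208/145, 62/145, -17/29, 59/145, -8/5; SSR = 1408/145.

SSR = 9.710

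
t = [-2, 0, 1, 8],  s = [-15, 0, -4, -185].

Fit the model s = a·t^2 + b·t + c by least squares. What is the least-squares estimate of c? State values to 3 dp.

c = -1.066

AᵀA·[a, b, c]ᵀ = Aᵀs reads: 4113·a + 505·b + 69·c = -11904;  505·a + 69·b + 7·c = -1454;  69·a + 7·b + 4·c = -204.
Solving the 3×3 system (Gaussian elimination) gives a = -108653/36436, b = 31359/36436, c = -19425/18218.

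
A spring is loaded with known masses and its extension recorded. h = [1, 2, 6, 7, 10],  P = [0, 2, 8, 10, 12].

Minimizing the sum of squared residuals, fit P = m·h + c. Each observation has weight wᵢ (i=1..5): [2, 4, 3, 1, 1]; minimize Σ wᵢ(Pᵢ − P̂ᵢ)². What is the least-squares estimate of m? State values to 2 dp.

m = 1.42

Normal-equation sums: Σwᵢ·h·h = 275, Σwᵢ·h = 45, Σwᵢ·1 = 11.
Moment sums: Σwᵢ·h·P = 350, Σwᵢ·P = 54.
AᵀWA·[m, c]ᵀ = AᵀWP becomes [[275, 45]; [45, 11]]·[m, c]ᵀ = [350, 54]ᵀ.
Determinant 275·11 − 45² = 1000.
m = (350·11 − 45·54)/1000 = 71/50; c = (275·54 − 45·350)/1000 = -9/10.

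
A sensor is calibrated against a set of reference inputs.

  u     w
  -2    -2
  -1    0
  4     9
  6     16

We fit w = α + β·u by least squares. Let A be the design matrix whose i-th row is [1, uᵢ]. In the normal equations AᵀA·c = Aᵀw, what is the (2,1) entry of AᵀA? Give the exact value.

Row 2 ↔ basis u, column 1 ↔ basis 1, so (AᵀA)_{2,1} = Σᵢ u = (-2)·(1) + (-1)·(1) + (4)·(1) + (6)·(1) = 7.

7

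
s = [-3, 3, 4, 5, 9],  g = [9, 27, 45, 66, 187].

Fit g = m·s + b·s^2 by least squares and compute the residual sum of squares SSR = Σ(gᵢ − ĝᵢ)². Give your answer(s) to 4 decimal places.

Compute the Gram sums: Σs·s = 140, Σs·s^2 = 918, Σs^2·s^2 = 7604.
Right-hand side: Σs·g = 2247, Σs^2·g = 17841.
det = 140·7604 − 918² = 221836.
m = (2247·7604 − 918·17841)/221836 = 354075/110918; b = (140·17841 − 918·2247)/221836 = 217497/110918.
Residuals: 51507/55459, -12456/55459, 47529/55459, 56394/55459, -31133/55459; SSR = 166189/55459.

SSR = 2.9966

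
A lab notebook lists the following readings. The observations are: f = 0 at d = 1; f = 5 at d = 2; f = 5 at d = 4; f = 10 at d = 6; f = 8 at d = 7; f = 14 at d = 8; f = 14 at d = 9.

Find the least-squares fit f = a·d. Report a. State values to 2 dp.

Sums needed: Σd·d = 251.
Moment sums: Σd·f = 384.
Hence a = 384 / 251 ≈ 1.52988.

a = 1.53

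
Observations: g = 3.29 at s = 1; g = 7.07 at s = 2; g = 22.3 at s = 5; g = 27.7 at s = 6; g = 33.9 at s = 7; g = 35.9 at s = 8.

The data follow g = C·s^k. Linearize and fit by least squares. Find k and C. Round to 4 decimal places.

Let Y = ln g. Fitting Y = k·ln s + ln C by least squares:
AᵀA = [[14.3918, 8.1197]; [8.1197, 6]], rhs = [26.6057, 16.6769]ᵀ  (here Σln s = 8.1197, Σ(ln s)² = 14.3918, Σln g = 16.6769, Σln s·ln g = 26.6057).
Δ = 14.3918·6 − (8.1197)² = 20.4213; k = (26.6057·6 − 8.1197·16.6769)/20.4213 = 1.18616, ln C = (14.3918·16.6769 − 8.1197·26.6057)/20.4213 = 1.17428, so C = exp(1.17428) = 3.23581.

k = 1.1862, C = 3.2358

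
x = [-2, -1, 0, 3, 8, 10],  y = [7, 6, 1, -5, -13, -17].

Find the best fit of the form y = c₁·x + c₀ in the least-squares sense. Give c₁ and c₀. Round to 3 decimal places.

Compute the Gram sums: Σx·x = 178, Σx = 18, Σ1 = 6.
And Σx·y = -309, Σy = -21.
MᵀM·[c₁, c₀]ᵀ = Mᵀy becomes [[178, 18]; [18, 6]]·[c₁, c₀]ᵀ = [-309, -21]ᵀ.
Eliminating c₀: 6·(row 1) − 18·(row 2) gives 744·c₁ = 6·(-309) − 18·(-21) = -1476, so c₁ = -123/62.
Then c₀ = ((-21) − 18·(-123/62))/6 = 76/31.

c₁ = -1.984, c₀ = 2.452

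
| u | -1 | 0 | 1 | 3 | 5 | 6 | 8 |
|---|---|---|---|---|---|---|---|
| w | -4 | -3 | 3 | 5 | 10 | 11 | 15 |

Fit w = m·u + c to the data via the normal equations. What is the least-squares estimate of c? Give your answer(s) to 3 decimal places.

c = -1.376

The normal equations are: 136·m + 22·c = 258;  22·m + 7·c = 37.
(Σu·u = 136, Σu = 22, Σ1 = 7, Σu·w = 258, Σw = 37.)
Determinant 136·7 − 22² = 468.
m = (258·7 − 22·37)/468 = 248/117; c = (136·37 − 22·258)/468 = -161/117.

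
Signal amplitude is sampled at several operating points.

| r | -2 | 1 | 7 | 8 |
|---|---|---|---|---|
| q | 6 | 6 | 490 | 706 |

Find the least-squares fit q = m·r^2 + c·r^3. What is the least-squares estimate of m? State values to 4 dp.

m = 3.1203

The normal equations are: 6514·m + 49544·c = 69224;  49544·m + 379858·c = 529500.
(Σr^2·r^2 = 6514, Σr^2·r^3 = 49544, Σr^3·r^3 = 379858, Σr^2·q = 69224, Σr^3·q = 529500.)
Determinant 6514·379858 − 49544² = 19787076.
m = (69224·379858 − 49544·529500)/19787076 = 15435548/4946769; c = (6514·529500 − 49544·69224)/19787076 = 4882286/4946769.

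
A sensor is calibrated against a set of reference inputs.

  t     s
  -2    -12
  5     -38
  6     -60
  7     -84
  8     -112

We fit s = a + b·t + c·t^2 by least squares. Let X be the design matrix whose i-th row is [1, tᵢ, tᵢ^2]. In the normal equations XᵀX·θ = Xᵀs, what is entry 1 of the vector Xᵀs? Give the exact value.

Entry 1 ↔ basis 1, so (Xᵀs)_{1} = Σᵢ sᵢ = (1)·(-12) + (1)·(-38) + (1)·(-60) + (1)·(-84) + (1)·(-112) = -306.

-306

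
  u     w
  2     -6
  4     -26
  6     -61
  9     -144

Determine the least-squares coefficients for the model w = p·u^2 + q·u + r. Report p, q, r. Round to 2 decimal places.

p = -1.97, q = 2.00, r = -2.19

The normal equations are: 8129·p + 1017·q + 137·r = -14300;  1017·p + 137·q + 21·r = -1778;  137·p + 21·q + 4·r = -237.
Inverting the 3×3 Gram matrix, [p, q, r]ᵀ = [-12929/6556, 13097/6556, -3596/1639]ᵀ.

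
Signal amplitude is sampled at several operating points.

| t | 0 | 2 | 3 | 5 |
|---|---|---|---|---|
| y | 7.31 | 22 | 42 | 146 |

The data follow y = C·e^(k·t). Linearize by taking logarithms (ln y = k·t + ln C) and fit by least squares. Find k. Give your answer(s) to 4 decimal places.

k = 0.6007

Taking logs, ln y = k·t + ln C, so regress ln y on t.
XᵀX = [[38.0000, 10.0000]; [10.0000, 4]], rhs = [42.3131, 13.8016]ᵀ  (here Σt = 10.0000, Σ(t)² = 38.0000, Σln y = 13.8016, Σt·ln y = 42.3131).
Δ = 38.0000·4 − (10.0000)² = 52.0000; k = (42.3131·4 − 10.0000·13.8016)/52.0000 = 0.60071, ln C = (38.0000·13.8016 − 10.0000·42.3131)/52.0000 = 1.94862.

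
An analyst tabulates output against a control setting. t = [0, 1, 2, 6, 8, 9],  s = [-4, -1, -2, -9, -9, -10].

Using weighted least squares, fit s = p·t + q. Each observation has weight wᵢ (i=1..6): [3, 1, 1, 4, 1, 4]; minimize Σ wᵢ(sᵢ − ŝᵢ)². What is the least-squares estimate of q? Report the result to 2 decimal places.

Compute the Gram sums: Σwᵢ·t·t = 537, Σwᵢ·t = 71, Σwᵢ·1 = 14.
Moment sums: Σwᵢ·t·s = -653, Σwᵢ·s = -100.
Normal equations: [[537, 71]; [71, 14]]·[p, q]ᵀ = [-653, -100]ᵀ.
Eliminating q: 14·(row 1) − 71·(row 2) gives 2477·p = 14·(-653) − 71·(-100) = -2042, so p = -2042/2477.
Then q = ((-100) − 71·(-2042/2477))/14 = -7337/2477.

q = -2.96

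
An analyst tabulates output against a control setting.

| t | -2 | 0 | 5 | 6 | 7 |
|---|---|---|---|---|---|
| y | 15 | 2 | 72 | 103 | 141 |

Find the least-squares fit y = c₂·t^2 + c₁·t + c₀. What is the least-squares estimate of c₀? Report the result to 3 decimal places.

Sums needed: Σt^2·t^2 = 4338, Σt^2·t = 676, Σt^2 = 114, Σt·t = 114, Σt = 16, Σ1 = 5.
Moment sums: Σt^2·y = 12477, Σt·y = 1935, Σy = 333.
Inverting the 3×3 Gram matrix, [c₂, c₁, c₀]ᵀ = [90489/30878, -20937/30878, 30162/15439]ᵀ.

c₀ = 1.954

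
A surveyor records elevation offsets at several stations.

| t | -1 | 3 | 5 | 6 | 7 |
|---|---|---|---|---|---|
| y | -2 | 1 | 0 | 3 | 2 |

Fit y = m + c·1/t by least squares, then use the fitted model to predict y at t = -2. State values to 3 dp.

AᵀA·[m, c]ᵀ = Aᵀy reads: 5·m + (-11/70)·c = 4;  (-11/70)·m + (52889/44100)·c = 131/42.
Δ = 5·(52889/44100) − (-11/70)² = 65839/11025.
m = (4·(52889/44100) − (-11/70)·(131/42))/(65839/11025) = 233171/263356; c = (5·(131/42) − (-11/70)·4)/(65839/11025) = 357735/131678.
At t = -2: ŷ = (233171/263356)·(1) + (357735/131678)·(-1/2) = -31141/65839.

ŷ = -0.473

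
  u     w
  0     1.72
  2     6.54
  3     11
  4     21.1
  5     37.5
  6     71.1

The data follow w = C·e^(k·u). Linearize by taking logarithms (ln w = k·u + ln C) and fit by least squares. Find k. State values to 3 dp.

Taking logs, ln w = k·u + ln C, so regress ln w on u.
AᵀA = [[90.0000, 20.0000]; [20.0000, 6]], rhs = [66.8529, 15.7559]ᵀ  (here Σu = 20.0000, Σ(u)² = 90.0000, Σln w = 15.7559, Σu·ln w = 66.8529).
Slope k = (n·Σu·ln w − Σu·Σln w)/(n·Σ(u)² − (Σu)²) = (6·66.8529 − 20.0000·15.7559)/140.0000 = 0.61429; ln C = (Σln w − k·Σu)/n = 0.57835.

k = 0.614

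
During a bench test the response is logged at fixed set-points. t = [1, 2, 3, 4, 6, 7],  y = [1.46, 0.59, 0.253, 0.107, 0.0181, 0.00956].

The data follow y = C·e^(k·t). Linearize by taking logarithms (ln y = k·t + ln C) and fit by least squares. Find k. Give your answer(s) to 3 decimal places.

k = -0.848

Taking logs, ln y = k·t + ln C, so regress ln y on t.
Over the data: Σt = 23.0000, Σ(t)² = 115.0000, Σln y = -12.4205, Σt·ln y = -70.3619.
Normal system: [[115.0000, 23.0000]; [23.0000, 6]]·[k, ln C]ᵀ = [-70.3619, -12.4205]ᵀ.
Slope k = (n·Σt·ln y − Σt·Σln y)/(n·Σ(t)² − (Σt)²) = (6·-70.3619 − 23.0000·-12.4205)/161.0000 = -0.84782; ln C = (Σln y − k·Σt)/n = 1.17991.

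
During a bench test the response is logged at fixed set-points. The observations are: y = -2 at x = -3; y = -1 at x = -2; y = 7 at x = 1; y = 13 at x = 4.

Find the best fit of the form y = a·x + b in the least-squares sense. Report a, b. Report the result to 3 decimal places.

Forming AᵀA = [[30, 0]; [0, 4]] and Aᵀy = [67, 17]ᵀ gives AᵀA·[a, b]ᵀ = Aᵀy.
Eliminating b: 4·(row 1) − 0·(row 2) gives 120·a = 4·67 − 0·17 = 268, so a = 67/30.
Then b = (17 − 0·(67/30))/4 = 17/4.

a = 2.233, b = 4.250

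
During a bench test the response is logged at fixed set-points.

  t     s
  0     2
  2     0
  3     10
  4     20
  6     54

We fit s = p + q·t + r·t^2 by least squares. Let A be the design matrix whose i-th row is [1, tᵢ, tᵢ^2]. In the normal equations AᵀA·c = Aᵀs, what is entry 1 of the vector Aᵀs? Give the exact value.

Entry 1 ↔ basis 1, so (Aᵀs)_{1} = Σᵢ sᵢ = (1)·(2) + (1)·(0) + (1)·(10) + (1)·(20) + (1)·(54) = 86.

86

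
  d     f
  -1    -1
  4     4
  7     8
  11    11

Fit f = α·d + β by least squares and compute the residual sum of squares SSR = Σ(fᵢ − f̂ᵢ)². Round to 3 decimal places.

The normal system MᵀM·[α, β]ᵀ = Mᵀf is [[187, 21]; [21, 4]]·[α, β]ᵀ = [194, 22]ᵀ.
Eliminating β: 4·(row 1) − 21·(row 2) gives 307·α = 4·194 − 21·22 = 314, so α = 314/307.
Then β = (22 − 21·(314/307))/4 = 40/307.
Residuals: -33/307, -68/307, 218/307, -117/307; SSR = 218/307.

SSR = 0.710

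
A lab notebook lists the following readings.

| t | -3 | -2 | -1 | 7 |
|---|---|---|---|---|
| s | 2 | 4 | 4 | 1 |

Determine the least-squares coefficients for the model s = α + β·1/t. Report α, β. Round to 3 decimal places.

α = 1.562, β = -2.811

With design matrix A, AᵀA = [[4, -71/42]; [-71/42, 2437/1764]] and Aᵀs = [11, -137/21]ᵀ.
Δ = 4·(2437/1764) − (-71/42)² = 523/196.
α = (11·(2437/1764) − (-71/42)·(-137/21))/(523/196) = 817/523; β = (4·(-137/21) − (-71/42)·11)/(523/196) = -1470/523.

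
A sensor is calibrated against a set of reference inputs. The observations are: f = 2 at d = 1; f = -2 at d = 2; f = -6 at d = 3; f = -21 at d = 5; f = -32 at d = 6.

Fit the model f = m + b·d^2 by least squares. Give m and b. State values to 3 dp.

Compute the Gram sums: Σ1 = 5, Σd^2 = 75, Σd^2·d^2 = 2019.
Moment sums: Σf = -59, Σd^2·f = -1737.
Eliminating b: 2019·(row 1) − 75·(row 2) gives 4470·m = 2019·(-59) − 75·(-1737) = 11154, so m = 1859/745.
Then b = ((-1737) − 75·(1859/745))/2019 = -142/149.

m = 2.495, b = -0.953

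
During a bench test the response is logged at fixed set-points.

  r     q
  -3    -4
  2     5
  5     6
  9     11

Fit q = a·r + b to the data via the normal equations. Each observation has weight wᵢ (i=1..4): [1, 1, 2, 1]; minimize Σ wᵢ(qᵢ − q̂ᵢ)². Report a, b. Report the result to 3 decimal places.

Sums needed: Σwᵢ·r·r = 144, Σwᵢ·r = 18, Σwᵢ·1 = 5.
Right-hand side: Σwᵢ·r·q = 181, Σwᵢ·q = 24.
Normal equations: [[144, 18]; [18, 5]]·[a, b]ᵀ = [181, 24]ᵀ.
Eliminating b: 5·(row 1) − 18·(row 2) gives 396·a = 5·181 − 18·24 = 473, so a = 43/36.
Then b = (24 − 18·(43/36))/5 = 1/2.

a = 1.194, b = 0.500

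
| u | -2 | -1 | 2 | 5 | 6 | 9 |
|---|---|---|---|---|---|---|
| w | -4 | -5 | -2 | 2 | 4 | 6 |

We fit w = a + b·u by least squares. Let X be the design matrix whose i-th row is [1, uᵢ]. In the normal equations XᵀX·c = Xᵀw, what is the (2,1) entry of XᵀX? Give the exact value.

19

Row 2 ↔ basis u, column 1 ↔ basis 1, so (XᵀX)_{2,1} = Σᵢ u = (-2)·(1) + (-1)·(1) + (2)·(1) + (5)·(1) + (6)·(1) + (9)·(1) = 19.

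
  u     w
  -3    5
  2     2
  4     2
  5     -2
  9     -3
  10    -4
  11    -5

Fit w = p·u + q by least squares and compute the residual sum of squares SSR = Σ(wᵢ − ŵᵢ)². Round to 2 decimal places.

Sums needed: Σu·u = 356, Σu = 38, Σ1 = 7.
For Aᵀw: Σu·w = -135, Σw = -5.
So AᵀA·[p, q]ᵀ = Aᵀw: [[356, 38]; [38, 7]]·[p, q]ᵀ = [-135, -5]ᵀ.
det = 356·7 − 38² = 1048.
p = ((-135)·7 − 38·(-5))/1048 = -755/1048; q = (356·(-5) − 38·(-135))/1048 = 1675/524.
Residuals: -375/1048, 32/131, 883/524, -1671/1048, 301/1048, 1/131, -285/1048; SSR = 6001/1048.

SSR = 5.73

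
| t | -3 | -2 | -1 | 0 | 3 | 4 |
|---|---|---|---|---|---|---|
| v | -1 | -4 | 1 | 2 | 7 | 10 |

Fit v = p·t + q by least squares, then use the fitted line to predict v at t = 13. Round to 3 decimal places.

From the data, Σt·t = 39, Σt = 1, Σ1 = 6.
Moment sums: Σt·v = 71, Σv = 15.
So XᵀX·[p, q]ᵀ = Xᵀv: [[39, 1]; [1, 6]]·[p, q]ᵀ = [71, 15]ᵀ.
Determinant 39·6 − 1² = 233.
p = (71·6 − 1·15)/233 = 411/233; q = (39·15 − 1·71)/233 = 514/233.
At t = 13: v̂ = (411/233)·(13) + (514/233)·(1) = 5857/233.

v̂ = 25.137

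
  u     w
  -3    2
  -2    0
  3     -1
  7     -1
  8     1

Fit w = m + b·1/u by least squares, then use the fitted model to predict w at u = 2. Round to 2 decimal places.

Normal-equation sums: Σ1 = 5, Σ1/u = -13/56, Σ1/u·1/u = 14345/28224.
And Σw = 1, Σ1/u·w = -57/56.
So AᵀA·[m, b]ᵀ = Aᵀw: [[5, -13/56]; [-13/56, 14345/28224]]·[m, b]ᵀ = [1, -57/56]ᵀ.
Δ = 5·(14345/28224) − (-13/56)² = 17551/7056.
m = (1·(14345/28224) − (-13/56)·(-57/56))/(17551/7056) = 1919/17551; b = (5·(-57/56) − (-13/56)·1)/(17551/7056) = -34272/17551.
At u = 2: ŵ = (1919/17551)·(1) + (-34272/17551)·(1/2) = -15217/17551.

ŵ = -0.87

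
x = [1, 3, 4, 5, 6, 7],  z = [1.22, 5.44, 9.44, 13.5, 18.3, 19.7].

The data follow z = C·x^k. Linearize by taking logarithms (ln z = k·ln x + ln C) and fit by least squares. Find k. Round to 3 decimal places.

k = 1.479

Taking logs, ln z = k·ln x + ln C, so regress ln z on ln x.
Over the data: Σln x = 7.8320, Σ(ln x)² = 12.7160, Σln z = 12.6278, Σln x·ln z = 20.1703.
Normal system: [[12.7160, 7.8320]; [7.8320, 6]]·[k, ln C]ᵀ = [20.1703, 12.6278]ᵀ.
Δ = 12.7160·6 − (7.8320)² = 14.9557; k = (20.1703·6 − 7.8320·12.6278)/14.9557 = 1.47910, ln C = (12.7160·12.6278 − 7.8320·20.1703)/14.9557 = 0.17391.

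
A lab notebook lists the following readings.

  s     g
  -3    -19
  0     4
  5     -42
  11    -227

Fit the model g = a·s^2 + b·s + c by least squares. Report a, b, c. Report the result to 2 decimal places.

a = -2.01, b = 1.17, c = 3.04

Setting ∂/∂a … = 0 gives: 15347·a + 1429·b + 155·c = -28688;  1429·a + 155·b + 13·c = -2650;  155·a + 13·b + 4·c = -284.
(Σs^2·s^2 = 15347, Σs^2·s = 1429, Σs^2 = 155, Σs·s = 155, Σs = 13, Σ1 = 4, Σs^2·g = -28688, Σs·g = -2650, Σg = -284.)
Row-reducing yields a = -87967/43796, b = 51049/43796, c = 33324/10949.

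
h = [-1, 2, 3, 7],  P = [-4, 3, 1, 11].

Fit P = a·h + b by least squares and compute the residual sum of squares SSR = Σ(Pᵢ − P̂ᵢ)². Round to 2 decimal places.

SSR = 7.74

The normal equations are: 63·a + 11·b = 90;  11·a + 4·b = 11.
(Σh·h = 63, Σh = 11, Σ1 = 4, Σh·P = 90, ΣP = 11.)
Eliminating b: 4·(row 1) − 11·(row 2) gives 131·a = 4·90 − 11·11 = 239, so a = 239/131.
Then b = (11 − 11·(239/131))/4 = -297/131.
Residuals: 12/131, 212/131, -289/131, 65/131; SSR = 1014/131.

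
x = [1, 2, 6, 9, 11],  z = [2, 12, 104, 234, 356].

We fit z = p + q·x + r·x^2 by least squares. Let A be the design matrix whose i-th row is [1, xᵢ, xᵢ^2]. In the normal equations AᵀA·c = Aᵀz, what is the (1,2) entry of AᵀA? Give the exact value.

29

Row 1 ↔ basis 1, column 2 ↔ basis x, so (AᵀA)_{1,2} = Σᵢ x = (1)·(1) + (1)·(2) + (1)·(6) + (1)·(9) + (1)·(11) = 29.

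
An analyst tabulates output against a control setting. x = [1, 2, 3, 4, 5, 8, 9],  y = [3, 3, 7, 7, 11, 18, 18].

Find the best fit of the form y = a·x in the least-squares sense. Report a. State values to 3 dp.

Sums needed: Σx·x = 200.
For Aᵀy: Σx·y = 419.
Normal equations: [[200]]·[a]ᵀ = [419]ᵀ.
a = 419/200 = 2.095.

a = 2.095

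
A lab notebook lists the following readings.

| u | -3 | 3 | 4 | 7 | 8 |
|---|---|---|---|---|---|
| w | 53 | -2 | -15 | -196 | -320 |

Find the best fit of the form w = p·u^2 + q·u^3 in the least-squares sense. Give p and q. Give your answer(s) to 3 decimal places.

p = 2.941, q = -0.992

Forming AᵀA = [[6915, 50599]; [50599, 385347]] and Aᵀw = [-29865, -233513]ᵀ gives AᵀA·[p, q]ᵀ = Aᵀw.
Δ = 6915·385347 − 50599² = 104415704.
p = ((-29865)·385347 − 50599·(-233513))/104415704 = 76784033/26103926; q = (6915·(-233513) − 50599·(-29865))/104415704 = -25900815/26103926.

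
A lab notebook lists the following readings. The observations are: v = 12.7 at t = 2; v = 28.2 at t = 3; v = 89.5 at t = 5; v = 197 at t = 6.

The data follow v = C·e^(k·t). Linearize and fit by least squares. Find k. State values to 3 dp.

k = 0.664

Linearized form: ln v = k·t + ln C. From the 4 transformed points,
AᵀA = [[74.0000, 16.0000]; [16.0000, 4]], rhs = [69.2716, 15.6584]ᵀ  (here Σt = 16.0000, Σ(t)² = 74.0000, Σln v = 15.6584, Σt·ln v = 69.2716).
Solving (det = 40.0000): k = 0.66381, ln C = 1.25934.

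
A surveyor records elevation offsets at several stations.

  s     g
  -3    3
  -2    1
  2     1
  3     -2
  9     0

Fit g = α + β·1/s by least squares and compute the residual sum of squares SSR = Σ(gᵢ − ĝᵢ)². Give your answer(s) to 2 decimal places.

MᵀM·[α, β]ᵀ = Mᵀg reads: 5·α + (1/9)·β = 3;  (1/9)·α + (119/162)·β = -5/3.
Determinant 5·(119/162) − (1/9)² = 593/162.
α = (3·(119/162) − (1/9)·(-5/3))/(593/162) = 387/593; β = (5·(-5/3) − (1/9)·3)/(593/162) = -1404/593.
Residuals: 924/593, -496/593, 908/593, -1105/593, -231/593; SSR = 5394/593.

SSR = 9.10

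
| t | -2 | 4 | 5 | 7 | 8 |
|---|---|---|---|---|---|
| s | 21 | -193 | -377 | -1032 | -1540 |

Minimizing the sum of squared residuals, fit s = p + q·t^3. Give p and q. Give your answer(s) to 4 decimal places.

The normal equations are: 5·p + 1036·q = -3121;  1036·p + 399578·q = -1202101.
det = 5·399578 − 1036² = 924594.
p = ((-3121)·399578 − 1036·(-1202101))/924594 = -853151/462297; q = (5·(-1202101) − 1036·(-3121))/924594 = -2777149/924594.

p = -1.8455, q = -3.0036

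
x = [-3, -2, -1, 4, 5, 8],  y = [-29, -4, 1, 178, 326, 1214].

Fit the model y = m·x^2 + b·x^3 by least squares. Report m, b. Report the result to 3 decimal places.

m = 3.012, b = 1.996

With design matrix M, MᵀM = [[5075, 36641]; [36641, 282659]] and Mᵀy = [88418, 674524]ᵀ.
Determinant 5075·282659 − 36641² = 91931544.
m = (88418·282659 − 36641·674524)/91931544 = 138454789/45965772; b = (5075·674524 − 36641·88418)/91931544 = 91742681/45965772.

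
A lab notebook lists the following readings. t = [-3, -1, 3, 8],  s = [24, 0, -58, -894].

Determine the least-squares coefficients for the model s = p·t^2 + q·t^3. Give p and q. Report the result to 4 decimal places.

p = -1.8783, q = -1.5114

Normal-equation sums: Σt^2·t^2 = 4259, Σt^2·t^3 = 32767, Σt^3·t^3 = 263603.
Moment sums: Σt^2·s = -57522, Σt^3·s = -459942.
Normal equations: [[4259, 32767]; [32767, 263603]]·[p, q]ᵀ = [-57522, -459942]ᵀ.
Δ = 4259·263603 − 32767² = 49008888.
p = ((-57522)·263603 − 32767·(-459942))/49008888 = -2557007/1361358; q = (4259·(-459942) − 32767·(-57522))/49008888 = -2057489/1361358.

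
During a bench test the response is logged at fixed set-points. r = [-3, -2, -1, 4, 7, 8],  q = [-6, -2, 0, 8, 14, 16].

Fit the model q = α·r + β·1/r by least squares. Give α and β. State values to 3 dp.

α = 2.054, β = -2.275

Setting ∂/∂α … = 0 gives: 143·α + 6·β = 280;  6·α + (41197/28224)·β = 9.
(Σr·r = 143, Σr·1/r = 6, Σ1/r·1/r = 41197/28224, Σr·q = 280, Σ1/r·q = 9.)
Eliminating β: (41197/28224)·(row 1) − 6·(row 2) gives (4875107/28224)·α = (41197/28224)·280 − 6·9 = 178769/504, so α = 10011064/4875107.
Then β = (9 − 6·(10011064/4875107))/(41197/28224) = -11092032/4875107.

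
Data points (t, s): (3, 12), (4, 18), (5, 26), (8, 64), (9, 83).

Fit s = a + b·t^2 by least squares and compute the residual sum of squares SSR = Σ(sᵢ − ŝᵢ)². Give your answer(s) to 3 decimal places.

Normal-equation sums: Σ1 = 5, Σt^2 = 195, Σt^2·t^2 = 11619.
And Σs = 203, Σt^2·s = 11865.
det = 5·11619 − 195² = 20070.
a = (203·11619 − 195·11865)/20070 = 2499/1115; b = (5·11865 − 195·203)/20070 = 658/669.
Residuals: 1011/1115, 73/3345, -2777/3345, -3977/3345, 1216/1115; SSR = 4588/1115.

SSR = 4.115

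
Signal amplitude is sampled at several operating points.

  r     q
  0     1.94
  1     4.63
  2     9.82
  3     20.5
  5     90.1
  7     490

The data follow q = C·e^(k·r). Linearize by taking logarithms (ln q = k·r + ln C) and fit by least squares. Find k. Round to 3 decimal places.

Linearized form: ln q = k·r + ln C. From the 6 transformed points,
XᵀX = [[88.0000, 18.0000]; [18.0000, 6]], rhs = [81.0281, 18.1954]ᵀ  (here Σr = 18.0000, Σ(r)² = 88.0000, Σln q = 18.1954, Σr·ln q = 81.0281).
Slope k = (n·Σr·ln q − Σr·Σln q)/(n·Σ(r)² − (Σr)²) = (6·81.0281 − 18.0000·18.1954)/204.0000 = 0.77770; ln C = (Σln q − k·Σr)/n = 0.69946.

k = 0.778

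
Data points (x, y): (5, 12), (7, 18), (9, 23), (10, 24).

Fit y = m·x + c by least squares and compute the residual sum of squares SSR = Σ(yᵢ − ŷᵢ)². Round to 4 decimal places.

SSR = 1.6610

AᵀA·[m, c]ᵀ = Aᵀy reads: 255·m + 31·c = 633;  31·m + 4·c = 77.
Determinant 255·4 − 31² = 59.
m = (633·4 − 31·77)/59 = 145/59; c = (255·77 − 31·633)/59 = 12/59.
Residuals: -29/59, 35/59, 40/59, -46/59; SSR = 98/59.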